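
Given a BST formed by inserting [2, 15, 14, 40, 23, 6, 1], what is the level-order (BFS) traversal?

Tree insertion order: [2, 15, 14, 40, 23, 6, 1]
Tree (level-order array): [2, 1, 15, None, None, 14, 40, 6, None, 23]
BFS from the root, enqueuing left then right child of each popped node:
  queue [2] -> pop 2, enqueue [1, 15], visited so far: [2]
  queue [1, 15] -> pop 1, enqueue [none], visited so far: [2, 1]
  queue [15] -> pop 15, enqueue [14, 40], visited so far: [2, 1, 15]
  queue [14, 40] -> pop 14, enqueue [6], visited so far: [2, 1, 15, 14]
  queue [40, 6] -> pop 40, enqueue [23], visited so far: [2, 1, 15, 14, 40]
  queue [6, 23] -> pop 6, enqueue [none], visited so far: [2, 1, 15, 14, 40, 6]
  queue [23] -> pop 23, enqueue [none], visited so far: [2, 1, 15, 14, 40, 6, 23]
Result: [2, 1, 15, 14, 40, 6, 23]


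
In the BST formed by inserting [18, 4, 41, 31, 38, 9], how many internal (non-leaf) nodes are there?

Tree built from: [18, 4, 41, 31, 38, 9]
Tree (level-order array): [18, 4, 41, None, 9, 31, None, None, None, None, 38]
Rule: An internal node has at least one child.
Per-node child counts:
  node 18: 2 child(ren)
  node 4: 1 child(ren)
  node 9: 0 child(ren)
  node 41: 1 child(ren)
  node 31: 1 child(ren)
  node 38: 0 child(ren)
Matching nodes: [18, 4, 41, 31]
Count of internal (non-leaf) nodes: 4


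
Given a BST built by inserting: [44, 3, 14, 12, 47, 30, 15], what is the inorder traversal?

Tree insertion order: [44, 3, 14, 12, 47, 30, 15]
Tree (level-order array): [44, 3, 47, None, 14, None, None, 12, 30, None, None, 15]
Inorder traversal: [3, 12, 14, 15, 30, 44, 47]


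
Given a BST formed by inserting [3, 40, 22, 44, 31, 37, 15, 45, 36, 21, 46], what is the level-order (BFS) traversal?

Tree insertion order: [3, 40, 22, 44, 31, 37, 15, 45, 36, 21, 46]
Tree (level-order array): [3, None, 40, 22, 44, 15, 31, None, 45, None, 21, None, 37, None, 46, None, None, 36]
BFS from the root, enqueuing left then right child of each popped node:
  queue [3] -> pop 3, enqueue [40], visited so far: [3]
  queue [40] -> pop 40, enqueue [22, 44], visited so far: [3, 40]
  queue [22, 44] -> pop 22, enqueue [15, 31], visited so far: [3, 40, 22]
  queue [44, 15, 31] -> pop 44, enqueue [45], visited so far: [3, 40, 22, 44]
  queue [15, 31, 45] -> pop 15, enqueue [21], visited so far: [3, 40, 22, 44, 15]
  queue [31, 45, 21] -> pop 31, enqueue [37], visited so far: [3, 40, 22, 44, 15, 31]
  queue [45, 21, 37] -> pop 45, enqueue [46], visited so far: [3, 40, 22, 44, 15, 31, 45]
  queue [21, 37, 46] -> pop 21, enqueue [none], visited so far: [3, 40, 22, 44, 15, 31, 45, 21]
  queue [37, 46] -> pop 37, enqueue [36], visited so far: [3, 40, 22, 44, 15, 31, 45, 21, 37]
  queue [46, 36] -> pop 46, enqueue [none], visited so far: [3, 40, 22, 44, 15, 31, 45, 21, 37, 46]
  queue [36] -> pop 36, enqueue [none], visited so far: [3, 40, 22, 44, 15, 31, 45, 21, 37, 46, 36]
Result: [3, 40, 22, 44, 15, 31, 45, 21, 37, 46, 36]


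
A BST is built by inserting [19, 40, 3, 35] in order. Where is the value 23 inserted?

Starting tree (level order): [19, 3, 40, None, None, 35]
Insertion path: 19 -> 40 -> 35
Result: insert 23 as left child of 35
Final tree (level order): [19, 3, 40, None, None, 35, None, 23]


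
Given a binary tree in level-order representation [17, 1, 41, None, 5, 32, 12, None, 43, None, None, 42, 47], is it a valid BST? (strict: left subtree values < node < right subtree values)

Level-order array: [17, 1, 41, None, 5, 32, 12, None, 43, None, None, 42, 47]
Validate using subtree bounds (lo, hi): at each node, require lo < value < hi,
then recurse left with hi=value and right with lo=value.
Preorder trace (stopping at first violation):
  at node 17 with bounds (-inf, +inf): OK
  at node 1 with bounds (-inf, 17): OK
  at node 5 with bounds (1, 17): OK
  at node 43 with bounds (5, 17): VIOLATION
Node 43 violates its bound: not (5 < 43 < 17).
Result: Not a valid BST


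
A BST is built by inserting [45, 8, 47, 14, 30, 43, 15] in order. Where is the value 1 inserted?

Starting tree (level order): [45, 8, 47, None, 14, None, None, None, 30, 15, 43]
Insertion path: 45 -> 8
Result: insert 1 as left child of 8
Final tree (level order): [45, 8, 47, 1, 14, None, None, None, None, None, 30, 15, 43]


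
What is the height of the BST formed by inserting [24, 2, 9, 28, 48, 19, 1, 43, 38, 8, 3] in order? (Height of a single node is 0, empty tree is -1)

Insertion order: [24, 2, 9, 28, 48, 19, 1, 43, 38, 8, 3]
Tree (level-order array): [24, 2, 28, 1, 9, None, 48, None, None, 8, 19, 43, None, 3, None, None, None, 38]
Compute height bottom-up (empty subtree = -1):
  height(1) = 1 + max(-1, -1) = 0
  height(3) = 1 + max(-1, -1) = 0
  height(8) = 1 + max(0, -1) = 1
  height(19) = 1 + max(-1, -1) = 0
  height(9) = 1 + max(1, 0) = 2
  height(2) = 1 + max(0, 2) = 3
  height(38) = 1 + max(-1, -1) = 0
  height(43) = 1 + max(0, -1) = 1
  height(48) = 1 + max(1, -1) = 2
  height(28) = 1 + max(-1, 2) = 3
  height(24) = 1 + max(3, 3) = 4
Height = 4


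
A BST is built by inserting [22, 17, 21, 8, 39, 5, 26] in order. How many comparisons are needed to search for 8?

Search path for 8: 22 -> 17 -> 8
Found: True
Comparisons: 3


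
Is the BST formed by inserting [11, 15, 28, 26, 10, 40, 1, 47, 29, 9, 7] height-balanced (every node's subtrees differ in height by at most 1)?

Tree (level-order array): [11, 10, 15, 1, None, None, 28, None, 9, 26, 40, 7, None, None, None, 29, 47]
Definition: a tree is height-balanced if, at every node, |h(left) - h(right)| <= 1 (empty subtree has height -1).
Bottom-up per-node check:
  node 7: h_left=-1, h_right=-1, diff=0 [OK], height=0
  node 9: h_left=0, h_right=-1, diff=1 [OK], height=1
  node 1: h_left=-1, h_right=1, diff=2 [FAIL (|-1-1|=2 > 1)], height=2
  node 10: h_left=2, h_right=-1, diff=3 [FAIL (|2--1|=3 > 1)], height=3
  node 26: h_left=-1, h_right=-1, diff=0 [OK], height=0
  node 29: h_left=-1, h_right=-1, diff=0 [OK], height=0
  node 47: h_left=-1, h_right=-1, diff=0 [OK], height=0
  node 40: h_left=0, h_right=0, diff=0 [OK], height=1
  node 28: h_left=0, h_right=1, diff=1 [OK], height=2
  node 15: h_left=-1, h_right=2, diff=3 [FAIL (|-1-2|=3 > 1)], height=3
  node 11: h_left=3, h_right=3, diff=0 [OK], height=4
Node 1 violates the condition: |-1 - 1| = 2 > 1.
Result: Not balanced


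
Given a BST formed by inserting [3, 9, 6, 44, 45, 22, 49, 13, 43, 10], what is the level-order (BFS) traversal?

Tree insertion order: [3, 9, 6, 44, 45, 22, 49, 13, 43, 10]
Tree (level-order array): [3, None, 9, 6, 44, None, None, 22, 45, 13, 43, None, 49, 10]
BFS from the root, enqueuing left then right child of each popped node:
  queue [3] -> pop 3, enqueue [9], visited so far: [3]
  queue [9] -> pop 9, enqueue [6, 44], visited so far: [3, 9]
  queue [6, 44] -> pop 6, enqueue [none], visited so far: [3, 9, 6]
  queue [44] -> pop 44, enqueue [22, 45], visited so far: [3, 9, 6, 44]
  queue [22, 45] -> pop 22, enqueue [13, 43], visited so far: [3, 9, 6, 44, 22]
  queue [45, 13, 43] -> pop 45, enqueue [49], visited so far: [3, 9, 6, 44, 22, 45]
  queue [13, 43, 49] -> pop 13, enqueue [10], visited so far: [3, 9, 6, 44, 22, 45, 13]
  queue [43, 49, 10] -> pop 43, enqueue [none], visited so far: [3, 9, 6, 44, 22, 45, 13, 43]
  queue [49, 10] -> pop 49, enqueue [none], visited so far: [3, 9, 6, 44, 22, 45, 13, 43, 49]
  queue [10] -> pop 10, enqueue [none], visited so far: [3, 9, 6, 44, 22, 45, 13, 43, 49, 10]
Result: [3, 9, 6, 44, 22, 45, 13, 43, 49, 10]


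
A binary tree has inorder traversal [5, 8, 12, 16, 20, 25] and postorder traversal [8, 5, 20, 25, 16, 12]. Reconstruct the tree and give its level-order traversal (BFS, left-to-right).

Inorder:   [5, 8, 12, 16, 20, 25]
Postorder: [8, 5, 20, 25, 16, 12]
Algorithm: postorder visits root last, so walk postorder right-to-left;
each value is the root of the current inorder slice — split it at that
value, recurse on the right subtree first, then the left.
Recursive splits:
  root=12; inorder splits into left=[5, 8], right=[16, 20, 25]
  root=16; inorder splits into left=[], right=[20, 25]
  root=25; inorder splits into left=[20], right=[]
  root=20; inorder splits into left=[], right=[]
  root=5; inorder splits into left=[], right=[8]
  root=8; inorder splits into left=[], right=[]
Reconstructed level-order: [12, 5, 16, 8, 25, 20]


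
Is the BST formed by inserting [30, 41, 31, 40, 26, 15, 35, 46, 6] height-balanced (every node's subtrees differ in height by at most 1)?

Tree (level-order array): [30, 26, 41, 15, None, 31, 46, 6, None, None, 40, None, None, None, None, 35]
Definition: a tree is height-balanced if, at every node, |h(left) - h(right)| <= 1 (empty subtree has height -1).
Bottom-up per-node check:
  node 6: h_left=-1, h_right=-1, diff=0 [OK], height=0
  node 15: h_left=0, h_right=-1, diff=1 [OK], height=1
  node 26: h_left=1, h_right=-1, diff=2 [FAIL (|1--1|=2 > 1)], height=2
  node 35: h_left=-1, h_right=-1, diff=0 [OK], height=0
  node 40: h_left=0, h_right=-1, diff=1 [OK], height=1
  node 31: h_left=-1, h_right=1, diff=2 [FAIL (|-1-1|=2 > 1)], height=2
  node 46: h_left=-1, h_right=-1, diff=0 [OK], height=0
  node 41: h_left=2, h_right=0, diff=2 [FAIL (|2-0|=2 > 1)], height=3
  node 30: h_left=2, h_right=3, diff=1 [OK], height=4
Node 26 violates the condition: |1 - -1| = 2 > 1.
Result: Not balanced


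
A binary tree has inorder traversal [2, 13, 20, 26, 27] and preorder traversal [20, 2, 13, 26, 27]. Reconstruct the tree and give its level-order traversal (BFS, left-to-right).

Inorder:  [2, 13, 20, 26, 27]
Preorder: [20, 2, 13, 26, 27]
Algorithm: preorder visits root first, so consume preorder in order;
for each root, split the current inorder slice at that value into
left-subtree inorder and right-subtree inorder, then recurse.
Recursive splits:
  root=20; inorder splits into left=[2, 13], right=[26, 27]
  root=2; inorder splits into left=[], right=[13]
  root=13; inorder splits into left=[], right=[]
  root=26; inorder splits into left=[], right=[27]
  root=27; inorder splits into left=[], right=[]
Reconstructed level-order: [20, 2, 26, 13, 27]


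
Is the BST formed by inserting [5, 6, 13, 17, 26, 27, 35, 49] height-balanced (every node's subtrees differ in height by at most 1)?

Tree (level-order array): [5, None, 6, None, 13, None, 17, None, 26, None, 27, None, 35, None, 49]
Definition: a tree is height-balanced if, at every node, |h(left) - h(right)| <= 1 (empty subtree has height -1).
Bottom-up per-node check:
  node 49: h_left=-1, h_right=-1, diff=0 [OK], height=0
  node 35: h_left=-1, h_right=0, diff=1 [OK], height=1
  node 27: h_left=-1, h_right=1, diff=2 [FAIL (|-1-1|=2 > 1)], height=2
  node 26: h_left=-1, h_right=2, diff=3 [FAIL (|-1-2|=3 > 1)], height=3
  node 17: h_left=-1, h_right=3, diff=4 [FAIL (|-1-3|=4 > 1)], height=4
  node 13: h_left=-1, h_right=4, diff=5 [FAIL (|-1-4|=5 > 1)], height=5
  node 6: h_left=-1, h_right=5, diff=6 [FAIL (|-1-5|=6 > 1)], height=6
  node 5: h_left=-1, h_right=6, diff=7 [FAIL (|-1-6|=7 > 1)], height=7
Node 27 violates the condition: |-1 - 1| = 2 > 1.
Result: Not balanced


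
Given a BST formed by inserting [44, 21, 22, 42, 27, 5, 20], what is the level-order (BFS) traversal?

Tree insertion order: [44, 21, 22, 42, 27, 5, 20]
Tree (level-order array): [44, 21, None, 5, 22, None, 20, None, 42, None, None, 27]
BFS from the root, enqueuing left then right child of each popped node:
  queue [44] -> pop 44, enqueue [21], visited so far: [44]
  queue [21] -> pop 21, enqueue [5, 22], visited so far: [44, 21]
  queue [5, 22] -> pop 5, enqueue [20], visited so far: [44, 21, 5]
  queue [22, 20] -> pop 22, enqueue [42], visited so far: [44, 21, 5, 22]
  queue [20, 42] -> pop 20, enqueue [none], visited so far: [44, 21, 5, 22, 20]
  queue [42] -> pop 42, enqueue [27], visited so far: [44, 21, 5, 22, 20, 42]
  queue [27] -> pop 27, enqueue [none], visited so far: [44, 21, 5, 22, 20, 42, 27]
Result: [44, 21, 5, 22, 20, 42, 27]


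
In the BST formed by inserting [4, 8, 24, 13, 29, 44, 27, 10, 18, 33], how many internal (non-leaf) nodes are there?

Tree built from: [4, 8, 24, 13, 29, 44, 27, 10, 18, 33]
Tree (level-order array): [4, None, 8, None, 24, 13, 29, 10, 18, 27, 44, None, None, None, None, None, None, 33]
Rule: An internal node has at least one child.
Per-node child counts:
  node 4: 1 child(ren)
  node 8: 1 child(ren)
  node 24: 2 child(ren)
  node 13: 2 child(ren)
  node 10: 0 child(ren)
  node 18: 0 child(ren)
  node 29: 2 child(ren)
  node 27: 0 child(ren)
  node 44: 1 child(ren)
  node 33: 0 child(ren)
Matching nodes: [4, 8, 24, 13, 29, 44]
Count of internal (non-leaf) nodes: 6


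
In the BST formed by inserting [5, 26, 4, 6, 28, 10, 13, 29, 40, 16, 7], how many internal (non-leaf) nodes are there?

Tree built from: [5, 26, 4, 6, 28, 10, 13, 29, 40, 16, 7]
Tree (level-order array): [5, 4, 26, None, None, 6, 28, None, 10, None, 29, 7, 13, None, 40, None, None, None, 16]
Rule: An internal node has at least one child.
Per-node child counts:
  node 5: 2 child(ren)
  node 4: 0 child(ren)
  node 26: 2 child(ren)
  node 6: 1 child(ren)
  node 10: 2 child(ren)
  node 7: 0 child(ren)
  node 13: 1 child(ren)
  node 16: 0 child(ren)
  node 28: 1 child(ren)
  node 29: 1 child(ren)
  node 40: 0 child(ren)
Matching nodes: [5, 26, 6, 10, 13, 28, 29]
Count of internal (non-leaf) nodes: 7


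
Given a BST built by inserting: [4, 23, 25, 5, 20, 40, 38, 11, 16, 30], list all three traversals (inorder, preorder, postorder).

Tree insertion order: [4, 23, 25, 5, 20, 40, 38, 11, 16, 30]
Tree (level-order array): [4, None, 23, 5, 25, None, 20, None, 40, 11, None, 38, None, None, 16, 30]
Inorder (L, root, R): [4, 5, 11, 16, 20, 23, 25, 30, 38, 40]
Preorder (root, L, R): [4, 23, 5, 20, 11, 16, 25, 40, 38, 30]
Postorder (L, R, root): [16, 11, 20, 5, 30, 38, 40, 25, 23, 4]


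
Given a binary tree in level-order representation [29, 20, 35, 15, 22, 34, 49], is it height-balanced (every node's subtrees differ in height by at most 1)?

Tree (level-order array): [29, 20, 35, 15, 22, 34, 49]
Definition: a tree is height-balanced if, at every node, |h(left) - h(right)| <= 1 (empty subtree has height -1).
Bottom-up per-node check:
  node 15: h_left=-1, h_right=-1, diff=0 [OK], height=0
  node 22: h_left=-1, h_right=-1, diff=0 [OK], height=0
  node 20: h_left=0, h_right=0, diff=0 [OK], height=1
  node 34: h_left=-1, h_right=-1, diff=0 [OK], height=0
  node 49: h_left=-1, h_right=-1, diff=0 [OK], height=0
  node 35: h_left=0, h_right=0, diff=0 [OK], height=1
  node 29: h_left=1, h_right=1, diff=0 [OK], height=2
All nodes satisfy the balance condition.
Result: Balanced


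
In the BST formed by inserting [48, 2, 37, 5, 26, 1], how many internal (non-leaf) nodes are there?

Tree built from: [48, 2, 37, 5, 26, 1]
Tree (level-order array): [48, 2, None, 1, 37, None, None, 5, None, None, 26]
Rule: An internal node has at least one child.
Per-node child counts:
  node 48: 1 child(ren)
  node 2: 2 child(ren)
  node 1: 0 child(ren)
  node 37: 1 child(ren)
  node 5: 1 child(ren)
  node 26: 0 child(ren)
Matching nodes: [48, 2, 37, 5]
Count of internal (non-leaf) nodes: 4


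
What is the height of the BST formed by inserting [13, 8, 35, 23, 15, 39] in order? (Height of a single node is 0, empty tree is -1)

Insertion order: [13, 8, 35, 23, 15, 39]
Tree (level-order array): [13, 8, 35, None, None, 23, 39, 15]
Compute height bottom-up (empty subtree = -1):
  height(8) = 1 + max(-1, -1) = 0
  height(15) = 1 + max(-1, -1) = 0
  height(23) = 1 + max(0, -1) = 1
  height(39) = 1 + max(-1, -1) = 0
  height(35) = 1 + max(1, 0) = 2
  height(13) = 1 + max(0, 2) = 3
Height = 3


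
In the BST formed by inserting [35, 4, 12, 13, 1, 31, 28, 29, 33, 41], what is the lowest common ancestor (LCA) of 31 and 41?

Tree insertion order: [35, 4, 12, 13, 1, 31, 28, 29, 33, 41]
Tree (level-order array): [35, 4, 41, 1, 12, None, None, None, None, None, 13, None, 31, 28, 33, None, 29]
In a BST, the LCA of p=31, q=41 is the first node v on the
root-to-leaf path with p <= v <= q (go left if both < v, right if both > v).
Walk from root:
  at 35: 31 <= 35 <= 41, this is the LCA
LCA = 35


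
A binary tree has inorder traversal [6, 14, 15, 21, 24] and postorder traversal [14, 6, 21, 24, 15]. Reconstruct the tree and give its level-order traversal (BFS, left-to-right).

Inorder:   [6, 14, 15, 21, 24]
Postorder: [14, 6, 21, 24, 15]
Algorithm: postorder visits root last, so walk postorder right-to-left;
each value is the root of the current inorder slice — split it at that
value, recurse on the right subtree first, then the left.
Recursive splits:
  root=15; inorder splits into left=[6, 14], right=[21, 24]
  root=24; inorder splits into left=[21], right=[]
  root=21; inorder splits into left=[], right=[]
  root=6; inorder splits into left=[], right=[14]
  root=14; inorder splits into left=[], right=[]
Reconstructed level-order: [15, 6, 24, 14, 21]


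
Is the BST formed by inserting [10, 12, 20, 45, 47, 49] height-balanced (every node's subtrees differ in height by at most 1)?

Tree (level-order array): [10, None, 12, None, 20, None, 45, None, 47, None, 49]
Definition: a tree is height-balanced if, at every node, |h(left) - h(right)| <= 1 (empty subtree has height -1).
Bottom-up per-node check:
  node 49: h_left=-1, h_right=-1, diff=0 [OK], height=0
  node 47: h_left=-1, h_right=0, diff=1 [OK], height=1
  node 45: h_left=-1, h_right=1, diff=2 [FAIL (|-1-1|=2 > 1)], height=2
  node 20: h_left=-1, h_right=2, diff=3 [FAIL (|-1-2|=3 > 1)], height=3
  node 12: h_left=-1, h_right=3, diff=4 [FAIL (|-1-3|=4 > 1)], height=4
  node 10: h_left=-1, h_right=4, diff=5 [FAIL (|-1-4|=5 > 1)], height=5
Node 45 violates the condition: |-1 - 1| = 2 > 1.
Result: Not balanced


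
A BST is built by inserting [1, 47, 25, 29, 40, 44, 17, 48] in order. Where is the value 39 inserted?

Starting tree (level order): [1, None, 47, 25, 48, 17, 29, None, None, None, None, None, 40, None, 44]
Insertion path: 1 -> 47 -> 25 -> 29 -> 40
Result: insert 39 as left child of 40
Final tree (level order): [1, None, 47, 25, 48, 17, 29, None, None, None, None, None, 40, 39, 44]


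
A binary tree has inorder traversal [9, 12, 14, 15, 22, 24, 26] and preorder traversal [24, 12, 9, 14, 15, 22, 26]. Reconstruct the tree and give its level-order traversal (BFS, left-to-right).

Inorder:  [9, 12, 14, 15, 22, 24, 26]
Preorder: [24, 12, 9, 14, 15, 22, 26]
Algorithm: preorder visits root first, so consume preorder in order;
for each root, split the current inorder slice at that value into
left-subtree inorder and right-subtree inorder, then recurse.
Recursive splits:
  root=24; inorder splits into left=[9, 12, 14, 15, 22], right=[26]
  root=12; inorder splits into left=[9], right=[14, 15, 22]
  root=9; inorder splits into left=[], right=[]
  root=14; inorder splits into left=[], right=[15, 22]
  root=15; inorder splits into left=[], right=[22]
  root=22; inorder splits into left=[], right=[]
  root=26; inorder splits into left=[], right=[]
Reconstructed level-order: [24, 12, 26, 9, 14, 15, 22]


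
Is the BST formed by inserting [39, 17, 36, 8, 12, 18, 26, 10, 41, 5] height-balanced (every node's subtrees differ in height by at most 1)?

Tree (level-order array): [39, 17, 41, 8, 36, None, None, 5, 12, 18, None, None, None, 10, None, None, 26]
Definition: a tree is height-balanced if, at every node, |h(left) - h(right)| <= 1 (empty subtree has height -1).
Bottom-up per-node check:
  node 5: h_left=-1, h_right=-1, diff=0 [OK], height=0
  node 10: h_left=-1, h_right=-1, diff=0 [OK], height=0
  node 12: h_left=0, h_right=-1, diff=1 [OK], height=1
  node 8: h_left=0, h_right=1, diff=1 [OK], height=2
  node 26: h_left=-1, h_right=-1, diff=0 [OK], height=0
  node 18: h_left=-1, h_right=0, diff=1 [OK], height=1
  node 36: h_left=1, h_right=-1, diff=2 [FAIL (|1--1|=2 > 1)], height=2
  node 17: h_left=2, h_right=2, diff=0 [OK], height=3
  node 41: h_left=-1, h_right=-1, diff=0 [OK], height=0
  node 39: h_left=3, h_right=0, diff=3 [FAIL (|3-0|=3 > 1)], height=4
Node 36 violates the condition: |1 - -1| = 2 > 1.
Result: Not balanced


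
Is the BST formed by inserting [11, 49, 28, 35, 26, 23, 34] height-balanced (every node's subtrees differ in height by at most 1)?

Tree (level-order array): [11, None, 49, 28, None, 26, 35, 23, None, 34]
Definition: a tree is height-balanced if, at every node, |h(left) - h(right)| <= 1 (empty subtree has height -1).
Bottom-up per-node check:
  node 23: h_left=-1, h_right=-1, diff=0 [OK], height=0
  node 26: h_left=0, h_right=-1, diff=1 [OK], height=1
  node 34: h_left=-1, h_right=-1, diff=0 [OK], height=0
  node 35: h_left=0, h_right=-1, diff=1 [OK], height=1
  node 28: h_left=1, h_right=1, diff=0 [OK], height=2
  node 49: h_left=2, h_right=-1, diff=3 [FAIL (|2--1|=3 > 1)], height=3
  node 11: h_left=-1, h_right=3, diff=4 [FAIL (|-1-3|=4 > 1)], height=4
Node 49 violates the condition: |2 - -1| = 3 > 1.
Result: Not balanced


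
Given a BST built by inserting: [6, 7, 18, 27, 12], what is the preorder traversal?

Tree insertion order: [6, 7, 18, 27, 12]
Tree (level-order array): [6, None, 7, None, 18, 12, 27]
Preorder traversal: [6, 7, 18, 12, 27]


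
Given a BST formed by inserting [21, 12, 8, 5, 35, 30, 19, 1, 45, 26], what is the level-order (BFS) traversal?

Tree insertion order: [21, 12, 8, 5, 35, 30, 19, 1, 45, 26]
Tree (level-order array): [21, 12, 35, 8, 19, 30, 45, 5, None, None, None, 26, None, None, None, 1]
BFS from the root, enqueuing left then right child of each popped node:
  queue [21] -> pop 21, enqueue [12, 35], visited so far: [21]
  queue [12, 35] -> pop 12, enqueue [8, 19], visited so far: [21, 12]
  queue [35, 8, 19] -> pop 35, enqueue [30, 45], visited so far: [21, 12, 35]
  queue [8, 19, 30, 45] -> pop 8, enqueue [5], visited so far: [21, 12, 35, 8]
  queue [19, 30, 45, 5] -> pop 19, enqueue [none], visited so far: [21, 12, 35, 8, 19]
  queue [30, 45, 5] -> pop 30, enqueue [26], visited so far: [21, 12, 35, 8, 19, 30]
  queue [45, 5, 26] -> pop 45, enqueue [none], visited so far: [21, 12, 35, 8, 19, 30, 45]
  queue [5, 26] -> pop 5, enqueue [1], visited so far: [21, 12, 35, 8, 19, 30, 45, 5]
  queue [26, 1] -> pop 26, enqueue [none], visited so far: [21, 12, 35, 8, 19, 30, 45, 5, 26]
  queue [1] -> pop 1, enqueue [none], visited so far: [21, 12, 35, 8, 19, 30, 45, 5, 26, 1]
Result: [21, 12, 35, 8, 19, 30, 45, 5, 26, 1]


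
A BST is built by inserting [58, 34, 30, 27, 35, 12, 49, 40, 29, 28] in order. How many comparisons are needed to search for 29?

Search path for 29: 58 -> 34 -> 30 -> 27 -> 29
Found: True
Comparisons: 5


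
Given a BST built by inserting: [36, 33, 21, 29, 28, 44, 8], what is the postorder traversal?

Tree insertion order: [36, 33, 21, 29, 28, 44, 8]
Tree (level-order array): [36, 33, 44, 21, None, None, None, 8, 29, None, None, 28]
Postorder traversal: [8, 28, 29, 21, 33, 44, 36]


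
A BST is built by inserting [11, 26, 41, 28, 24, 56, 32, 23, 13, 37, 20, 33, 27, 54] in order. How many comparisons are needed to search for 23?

Search path for 23: 11 -> 26 -> 24 -> 23
Found: True
Comparisons: 4


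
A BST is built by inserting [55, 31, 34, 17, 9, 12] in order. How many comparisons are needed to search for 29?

Search path for 29: 55 -> 31 -> 17
Found: False
Comparisons: 3


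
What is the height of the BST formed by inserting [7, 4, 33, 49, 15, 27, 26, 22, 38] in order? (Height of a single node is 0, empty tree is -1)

Insertion order: [7, 4, 33, 49, 15, 27, 26, 22, 38]
Tree (level-order array): [7, 4, 33, None, None, 15, 49, None, 27, 38, None, 26, None, None, None, 22]
Compute height bottom-up (empty subtree = -1):
  height(4) = 1 + max(-1, -1) = 0
  height(22) = 1 + max(-1, -1) = 0
  height(26) = 1 + max(0, -1) = 1
  height(27) = 1 + max(1, -1) = 2
  height(15) = 1 + max(-1, 2) = 3
  height(38) = 1 + max(-1, -1) = 0
  height(49) = 1 + max(0, -1) = 1
  height(33) = 1 + max(3, 1) = 4
  height(7) = 1 + max(0, 4) = 5
Height = 5


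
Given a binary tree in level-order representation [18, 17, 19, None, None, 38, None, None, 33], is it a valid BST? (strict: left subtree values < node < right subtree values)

Level-order array: [18, 17, 19, None, None, 38, None, None, 33]
Validate using subtree bounds (lo, hi): at each node, require lo < value < hi,
then recurse left with hi=value and right with lo=value.
Preorder trace (stopping at first violation):
  at node 18 with bounds (-inf, +inf): OK
  at node 17 with bounds (-inf, 18): OK
  at node 19 with bounds (18, +inf): OK
  at node 38 with bounds (18, 19): VIOLATION
Node 38 violates its bound: not (18 < 38 < 19).
Result: Not a valid BST


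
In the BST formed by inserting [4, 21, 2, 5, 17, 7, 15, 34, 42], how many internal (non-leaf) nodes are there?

Tree built from: [4, 21, 2, 5, 17, 7, 15, 34, 42]
Tree (level-order array): [4, 2, 21, None, None, 5, 34, None, 17, None, 42, 7, None, None, None, None, 15]
Rule: An internal node has at least one child.
Per-node child counts:
  node 4: 2 child(ren)
  node 2: 0 child(ren)
  node 21: 2 child(ren)
  node 5: 1 child(ren)
  node 17: 1 child(ren)
  node 7: 1 child(ren)
  node 15: 0 child(ren)
  node 34: 1 child(ren)
  node 42: 0 child(ren)
Matching nodes: [4, 21, 5, 17, 7, 34]
Count of internal (non-leaf) nodes: 6


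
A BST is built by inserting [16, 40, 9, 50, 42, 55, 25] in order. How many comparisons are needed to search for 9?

Search path for 9: 16 -> 9
Found: True
Comparisons: 2


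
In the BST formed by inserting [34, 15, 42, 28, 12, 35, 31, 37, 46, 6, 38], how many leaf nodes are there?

Tree built from: [34, 15, 42, 28, 12, 35, 31, 37, 46, 6, 38]
Tree (level-order array): [34, 15, 42, 12, 28, 35, 46, 6, None, None, 31, None, 37, None, None, None, None, None, None, None, 38]
Rule: A leaf has 0 children.
Per-node child counts:
  node 34: 2 child(ren)
  node 15: 2 child(ren)
  node 12: 1 child(ren)
  node 6: 0 child(ren)
  node 28: 1 child(ren)
  node 31: 0 child(ren)
  node 42: 2 child(ren)
  node 35: 1 child(ren)
  node 37: 1 child(ren)
  node 38: 0 child(ren)
  node 46: 0 child(ren)
Matching nodes: [6, 31, 38, 46]
Count of leaf nodes: 4


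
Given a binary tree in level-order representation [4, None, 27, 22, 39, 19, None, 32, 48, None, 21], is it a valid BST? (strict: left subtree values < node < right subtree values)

Level-order array: [4, None, 27, 22, 39, 19, None, 32, 48, None, 21]
Validate using subtree bounds (lo, hi): at each node, require lo < value < hi,
then recurse left with hi=value and right with lo=value.
Preorder trace (stopping at first violation):
  at node 4 with bounds (-inf, +inf): OK
  at node 27 with bounds (4, +inf): OK
  at node 22 with bounds (4, 27): OK
  at node 19 with bounds (4, 22): OK
  at node 21 with bounds (19, 22): OK
  at node 39 with bounds (27, +inf): OK
  at node 32 with bounds (27, 39): OK
  at node 48 with bounds (39, +inf): OK
No violation found at any node.
Result: Valid BST


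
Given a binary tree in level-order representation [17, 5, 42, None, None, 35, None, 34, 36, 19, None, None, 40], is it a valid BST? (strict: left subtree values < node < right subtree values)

Level-order array: [17, 5, 42, None, None, 35, None, 34, 36, 19, None, None, 40]
Validate using subtree bounds (lo, hi): at each node, require lo < value < hi,
then recurse left with hi=value and right with lo=value.
Preorder trace (stopping at first violation):
  at node 17 with bounds (-inf, +inf): OK
  at node 5 with bounds (-inf, 17): OK
  at node 42 with bounds (17, +inf): OK
  at node 35 with bounds (17, 42): OK
  at node 34 with bounds (17, 35): OK
  at node 19 with bounds (17, 34): OK
  at node 36 with bounds (35, 42): OK
  at node 40 with bounds (36, 42): OK
No violation found at any node.
Result: Valid BST


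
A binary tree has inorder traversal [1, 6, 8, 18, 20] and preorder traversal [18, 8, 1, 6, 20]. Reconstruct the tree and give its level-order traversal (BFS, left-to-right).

Inorder:  [1, 6, 8, 18, 20]
Preorder: [18, 8, 1, 6, 20]
Algorithm: preorder visits root first, so consume preorder in order;
for each root, split the current inorder slice at that value into
left-subtree inorder and right-subtree inorder, then recurse.
Recursive splits:
  root=18; inorder splits into left=[1, 6, 8], right=[20]
  root=8; inorder splits into left=[1, 6], right=[]
  root=1; inorder splits into left=[], right=[6]
  root=6; inorder splits into left=[], right=[]
  root=20; inorder splits into left=[], right=[]
Reconstructed level-order: [18, 8, 20, 1, 6]


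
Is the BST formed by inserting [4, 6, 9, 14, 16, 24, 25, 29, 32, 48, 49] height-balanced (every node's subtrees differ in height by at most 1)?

Tree (level-order array): [4, None, 6, None, 9, None, 14, None, 16, None, 24, None, 25, None, 29, None, 32, None, 48, None, 49]
Definition: a tree is height-balanced if, at every node, |h(left) - h(right)| <= 1 (empty subtree has height -1).
Bottom-up per-node check:
  node 49: h_left=-1, h_right=-1, diff=0 [OK], height=0
  node 48: h_left=-1, h_right=0, diff=1 [OK], height=1
  node 32: h_left=-1, h_right=1, diff=2 [FAIL (|-1-1|=2 > 1)], height=2
  node 29: h_left=-1, h_right=2, diff=3 [FAIL (|-1-2|=3 > 1)], height=3
  node 25: h_left=-1, h_right=3, diff=4 [FAIL (|-1-3|=4 > 1)], height=4
  node 24: h_left=-1, h_right=4, diff=5 [FAIL (|-1-4|=5 > 1)], height=5
  node 16: h_left=-1, h_right=5, diff=6 [FAIL (|-1-5|=6 > 1)], height=6
  node 14: h_left=-1, h_right=6, diff=7 [FAIL (|-1-6|=7 > 1)], height=7
  node 9: h_left=-1, h_right=7, diff=8 [FAIL (|-1-7|=8 > 1)], height=8
  node 6: h_left=-1, h_right=8, diff=9 [FAIL (|-1-8|=9 > 1)], height=9
  node 4: h_left=-1, h_right=9, diff=10 [FAIL (|-1-9|=10 > 1)], height=10
Node 32 violates the condition: |-1 - 1| = 2 > 1.
Result: Not balanced


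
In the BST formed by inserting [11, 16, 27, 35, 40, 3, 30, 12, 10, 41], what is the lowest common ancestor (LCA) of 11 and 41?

Tree insertion order: [11, 16, 27, 35, 40, 3, 30, 12, 10, 41]
Tree (level-order array): [11, 3, 16, None, 10, 12, 27, None, None, None, None, None, 35, 30, 40, None, None, None, 41]
In a BST, the LCA of p=11, q=41 is the first node v on the
root-to-leaf path with p <= v <= q (go left if both < v, right if both > v).
Walk from root:
  at 11: 11 <= 11 <= 41, this is the LCA
LCA = 11


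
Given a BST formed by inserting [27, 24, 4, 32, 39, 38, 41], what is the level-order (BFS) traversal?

Tree insertion order: [27, 24, 4, 32, 39, 38, 41]
Tree (level-order array): [27, 24, 32, 4, None, None, 39, None, None, 38, 41]
BFS from the root, enqueuing left then right child of each popped node:
  queue [27] -> pop 27, enqueue [24, 32], visited so far: [27]
  queue [24, 32] -> pop 24, enqueue [4], visited so far: [27, 24]
  queue [32, 4] -> pop 32, enqueue [39], visited so far: [27, 24, 32]
  queue [4, 39] -> pop 4, enqueue [none], visited so far: [27, 24, 32, 4]
  queue [39] -> pop 39, enqueue [38, 41], visited so far: [27, 24, 32, 4, 39]
  queue [38, 41] -> pop 38, enqueue [none], visited so far: [27, 24, 32, 4, 39, 38]
  queue [41] -> pop 41, enqueue [none], visited so far: [27, 24, 32, 4, 39, 38, 41]
Result: [27, 24, 32, 4, 39, 38, 41]


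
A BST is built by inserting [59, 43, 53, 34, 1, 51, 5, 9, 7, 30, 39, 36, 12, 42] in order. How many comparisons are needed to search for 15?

Search path for 15: 59 -> 43 -> 34 -> 1 -> 5 -> 9 -> 30 -> 12
Found: False
Comparisons: 8


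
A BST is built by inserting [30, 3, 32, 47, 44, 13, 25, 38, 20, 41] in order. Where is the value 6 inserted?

Starting tree (level order): [30, 3, 32, None, 13, None, 47, None, 25, 44, None, 20, None, 38, None, None, None, None, 41]
Insertion path: 30 -> 3 -> 13
Result: insert 6 as left child of 13
Final tree (level order): [30, 3, 32, None, 13, None, 47, 6, 25, 44, None, None, None, 20, None, 38, None, None, None, None, 41]


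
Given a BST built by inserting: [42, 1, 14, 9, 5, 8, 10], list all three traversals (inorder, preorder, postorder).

Tree insertion order: [42, 1, 14, 9, 5, 8, 10]
Tree (level-order array): [42, 1, None, None, 14, 9, None, 5, 10, None, 8]
Inorder (L, root, R): [1, 5, 8, 9, 10, 14, 42]
Preorder (root, L, R): [42, 1, 14, 9, 5, 8, 10]
Postorder (L, R, root): [8, 5, 10, 9, 14, 1, 42]


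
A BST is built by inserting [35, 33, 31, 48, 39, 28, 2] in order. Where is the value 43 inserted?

Starting tree (level order): [35, 33, 48, 31, None, 39, None, 28, None, None, None, 2]
Insertion path: 35 -> 48 -> 39
Result: insert 43 as right child of 39
Final tree (level order): [35, 33, 48, 31, None, 39, None, 28, None, None, 43, 2]


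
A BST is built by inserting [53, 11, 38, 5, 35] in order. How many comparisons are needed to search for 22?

Search path for 22: 53 -> 11 -> 38 -> 35
Found: False
Comparisons: 4


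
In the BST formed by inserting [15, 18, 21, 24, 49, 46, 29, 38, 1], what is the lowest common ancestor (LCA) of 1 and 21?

Tree insertion order: [15, 18, 21, 24, 49, 46, 29, 38, 1]
Tree (level-order array): [15, 1, 18, None, None, None, 21, None, 24, None, 49, 46, None, 29, None, None, 38]
In a BST, the LCA of p=1, q=21 is the first node v on the
root-to-leaf path with p <= v <= q (go left if both < v, right if both > v).
Walk from root:
  at 15: 1 <= 15 <= 21, this is the LCA
LCA = 15


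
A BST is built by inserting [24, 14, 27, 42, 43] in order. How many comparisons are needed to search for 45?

Search path for 45: 24 -> 27 -> 42 -> 43
Found: False
Comparisons: 4


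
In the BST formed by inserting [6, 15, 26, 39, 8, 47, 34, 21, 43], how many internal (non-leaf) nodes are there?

Tree built from: [6, 15, 26, 39, 8, 47, 34, 21, 43]
Tree (level-order array): [6, None, 15, 8, 26, None, None, 21, 39, None, None, 34, 47, None, None, 43]
Rule: An internal node has at least one child.
Per-node child counts:
  node 6: 1 child(ren)
  node 15: 2 child(ren)
  node 8: 0 child(ren)
  node 26: 2 child(ren)
  node 21: 0 child(ren)
  node 39: 2 child(ren)
  node 34: 0 child(ren)
  node 47: 1 child(ren)
  node 43: 0 child(ren)
Matching nodes: [6, 15, 26, 39, 47]
Count of internal (non-leaf) nodes: 5


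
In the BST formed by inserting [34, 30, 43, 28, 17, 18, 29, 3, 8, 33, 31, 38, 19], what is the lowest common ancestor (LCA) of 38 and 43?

Tree insertion order: [34, 30, 43, 28, 17, 18, 29, 3, 8, 33, 31, 38, 19]
Tree (level-order array): [34, 30, 43, 28, 33, 38, None, 17, 29, 31, None, None, None, 3, 18, None, None, None, None, None, 8, None, 19]
In a BST, the LCA of p=38, q=43 is the first node v on the
root-to-leaf path with p <= v <= q (go left if both < v, right if both > v).
Walk from root:
  at 34: both 38 and 43 > 34, go right
  at 43: 38 <= 43 <= 43, this is the LCA
LCA = 43


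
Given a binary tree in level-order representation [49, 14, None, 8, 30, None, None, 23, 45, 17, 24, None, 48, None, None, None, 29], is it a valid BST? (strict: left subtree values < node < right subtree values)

Level-order array: [49, 14, None, 8, 30, None, None, 23, 45, 17, 24, None, 48, None, None, None, 29]
Validate using subtree bounds (lo, hi): at each node, require lo < value < hi,
then recurse left with hi=value and right with lo=value.
Preorder trace (stopping at first violation):
  at node 49 with bounds (-inf, +inf): OK
  at node 14 with bounds (-inf, 49): OK
  at node 8 with bounds (-inf, 14): OK
  at node 30 with bounds (14, 49): OK
  at node 23 with bounds (14, 30): OK
  at node 17 with bounds (14, 23): OK
  at node 24 with bounds (23, 30): OK
  at node 29 with bounds (24, 30): OK
  at node 45 with bounds (30, 49): OK
  at node 48 with bounds (45, 49): OK
No violation found at any node.
Result: Valid BST


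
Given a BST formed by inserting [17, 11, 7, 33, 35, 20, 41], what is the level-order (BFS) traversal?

Tree insertion order: [17, 11, 7, 33, 35, 20, 41]
Tree (level-order array): [17, 11, 33, 7, None, 20, 35, None, None, None, None, None, 41]
BFS from the root, enqueuing left then right child of each popped node:
  queue [17] -> pop 17, enqueue [11, 33], visited so far: [17]
  queue [11, 33] -> pop 11, enqueue [7], visited so far: [17, 11]
  queue [33, 7] -> pop 33, enqueue [20, 35], visited so far: [17, 11, 33]
  queue [7, 20, 35] -> pop 7, enqueue [none], visited so far: [17, 11, 33, 7]
  queue [20, 35] -> pop 20, enqueue [none], visited so far: [17, 11, 33, 7, 20]
  queue [35] -> pop 35, enqueue [41], visited so far: [17, 11, 33, 7, 20, 35]
  queue [41] -> pop 41, enqueue [none], visited so far: [17, 11, 33, 7, 20, 35, 41]
Result: [17, 11, 33, 7, 20, 35, 41]


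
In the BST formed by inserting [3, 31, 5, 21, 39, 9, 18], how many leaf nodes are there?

Tree built from: [3, 31, 5, 21, 39, 9, 18]
Tree (level-order array): [3, None, 31, 5, 39, None, 21, None, None, 9, None, None, 18]
Rule: A leaf has 0 children.
Per-node child counts:
  node 3: 1 child(ren)
  node 31: 2 child(ren)
  node 5: 1 child(ren)
  node 21: 1 child(ren)
  node 9: 1 child(ren)
  node 18: 0 child(ren)
  node 39: 0 child(ren)
Matching nodes: [18, 39]
Count of leaf nodes: 2


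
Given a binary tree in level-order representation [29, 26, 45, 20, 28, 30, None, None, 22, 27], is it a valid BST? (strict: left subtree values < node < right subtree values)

Level-order array: [29, 26, 45, 20, 28, 30, None, None, 22, 27]
Validate using subtree bounds (lo, hi): at each node, require lo < value < hi,
then recurse left with hi=value and right with lo=value.
Preorder trace (stopping at first violation):
  at node 29 with bounds (-inf, +inf): OK
  at node 26 with bounds (-inf, 29): OK
  at node 20 with bounds (-inf, 26): OK
  at node 22 with bounds (20, 26): OK
  at node 28 with bounds (26, 29): OK
  at node 27 with bounds (26, 28): OK
  at node 45 with bounds (29, +inf): OK
  at node 30 with bounds (29, 45): OK
No violation found at any node.
Result: Valid BST


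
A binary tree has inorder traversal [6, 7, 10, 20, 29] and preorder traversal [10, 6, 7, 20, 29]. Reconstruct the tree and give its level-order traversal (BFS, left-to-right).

Inorder:  [6, 7, 10, 20, 29]
Preorder: [10, 6, 7, 20, 29]
Algorithm: preorder visits root first, so consume preorder in order;
for each root, split the current inorder slice at that value into
left-subtree inorder and right-subtree inorder, then recurse.
Recursive splits:
  root=10; inorder splits into left=[6, 7], right=[20, 29]
  root=6; inorder splits into left=[], right=[7]
  root=7; inorder splits into left=[], right=[]
  root=20; inorder splits into left=[], right=[29]
  root=29; inorder splits into left=[], right=[]
Reconstructed level-order: [10, 6, 20, 7, 29]


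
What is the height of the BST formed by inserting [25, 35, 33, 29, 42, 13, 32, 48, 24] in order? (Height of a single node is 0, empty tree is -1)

Insertion order: [25, 35, 33, 29, 42, 13, 32, 48, 24]
Tree (level-order array): [25, 13, 35, None, 24, 33, 42, None, None, 29, None, None, 48, None, 32]
Compute height bottom-up (empty subtree = -1):
  height(24) = 1 + max(-1, -1) = 0
  height(13) = 1 + max(-1, 0) = 1
  height(32) = 1 + max(-1, -1) = 0
  height(29) = 1 + max(-1, 0) = 1
  height(33) = 1 + max(1, -1) = 2
  height(48) = 1 + max(-1, -1) = 0
  height(42) = 1 + max(-1, 0) = 1
  height(35) = 1 + max(2, 1) = 3
  height(25) = 1 + max(1, 3) = 4
Height = 4


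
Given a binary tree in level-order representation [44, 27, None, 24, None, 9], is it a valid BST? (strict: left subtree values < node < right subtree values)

Level-order array: [44, 27, None, 24, None, 9]
Validate using subtree bounds (lo, hi): at each node, require lo < value < hi,
then recurse left with hi=value and right with lo=value.
Preorder trace (stopping at first violation):
  at node 44 with bounds (-inf, +inf): OK
  at node 27 with bounds (-inf, 44): OK
  at node 24 with bounds (-inf, 27): OK
  at node 9 with bounds (-inf, 24): OK
No violation found at any node.
Result: Valid BST


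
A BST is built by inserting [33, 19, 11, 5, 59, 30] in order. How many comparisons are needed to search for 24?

Search path for 24: 33 -> 19 -> 30
Found: False
Comparisons: 3


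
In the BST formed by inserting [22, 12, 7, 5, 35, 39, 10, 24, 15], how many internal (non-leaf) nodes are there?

Tree built from: [22, 12, 7, 5, 35, 39, 10, 24, 15]
Tree (level-order array): [22, 12, 35, 7, 15, 24, 39, 5, 10]
Rule: An internal node has at least one child.
Per-node child counts:
  node 22: 2 child(ren)
  node 12: 2 child(ren)
  node 7: 2 child(ren)
  node 5: 0 child(ren)
  node 10: 0 child(ren)
  node 15: 0 child(ren)
  node 35: 2 child(ren)
  node 24: 0 child(ren)
  node 39: 0 child(ren)
Matching nodes: [22, 12, 7, 35]
Count of internal (non-leaf) nodes: 4
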